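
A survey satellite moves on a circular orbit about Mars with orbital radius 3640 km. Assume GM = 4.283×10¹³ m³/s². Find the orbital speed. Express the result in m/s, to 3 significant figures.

r = 3640 km = 3.640×10⁶ m.
For a circular orbit v = √(μ/r) = √(4.283×10¹³ / 3.640×10⁶) = √(1.177×10⁷) = 3430 m/s.

v ≈ 3430 m/s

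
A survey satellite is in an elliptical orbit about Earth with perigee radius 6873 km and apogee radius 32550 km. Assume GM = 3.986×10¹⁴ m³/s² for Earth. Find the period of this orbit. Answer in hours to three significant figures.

T ≈ 7.65 hours

Semi-major axis a = (r_p + r_a)/2 = (6873.0 + 32550)/2 = 19712 km = 1.971×10⁷ m.
By Kepler's third law T = 2π√(a³/μ) = 2π × 4.383×10³ = 2.754×10⁴ s.
= 7.650 hours.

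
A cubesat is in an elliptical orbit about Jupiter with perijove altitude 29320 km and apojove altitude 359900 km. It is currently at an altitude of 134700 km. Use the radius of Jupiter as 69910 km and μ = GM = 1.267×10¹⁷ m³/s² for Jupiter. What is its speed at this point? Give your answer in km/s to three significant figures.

v ≈ 27.6 km/s

r_p = 69910 + 29320 = 99230 km = 9.9230×10⁷ m.
r_a = 69910 + 359900 = 429810 km = 4.2981×10⁸ m.
r = 69910 + 134700 = 2.0461×10⁵ km = 2.046×10⁸ m.
Semi-major axis a = (r_p + r_a)/2 = 2.6452×10⁵ km = 2.645×10⁸ m.
Vis-viva: v² = μ(2/r − 1/a) = 1.267×10¹⁷ × (9.775×10⁻⁹ − 3.780×10⁻⁹) = 7.595×10⁸ m²/s².
v = 27560 m/s = 27.56 km/s.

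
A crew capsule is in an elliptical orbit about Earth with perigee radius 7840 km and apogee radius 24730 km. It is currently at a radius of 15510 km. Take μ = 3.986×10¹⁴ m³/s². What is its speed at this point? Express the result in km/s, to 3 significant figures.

v ≈ 5.19 km/s

Semi-major axis a = (r_p + r_a)/2 = 16285 km = 1.628×10⁷ m.
Vis-viva: v² = μ(2/r − 1/a) = 3.986×10¹⁴ × (1.289×10⁻⁷ − 6.141×10⁻⁸) = 2.692×10⁷ m²/s².
v = 5189 m/s = 5.189 km/s.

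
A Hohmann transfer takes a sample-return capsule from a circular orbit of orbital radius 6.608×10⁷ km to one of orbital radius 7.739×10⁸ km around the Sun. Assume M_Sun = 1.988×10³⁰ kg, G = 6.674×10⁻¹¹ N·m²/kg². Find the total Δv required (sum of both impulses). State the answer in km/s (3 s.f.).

Δv_total ≈ 23.9 km/s

μ = GM = 6.674×10⁻¹¹ × 1.988×10³⁰ = 1.327×10²⁰ m³/s².
r₁ = 6.608×10⁷ km = 6.608×10¹⁰ m.
r₂ = 7.739×10⁸ km = 7.739×10¹¹ m.
Transfer ellipse a_t = (r₁ + r₂)/2 = 4.200×10¹¹ m.
At r₁: circular v_c1 = √(μ/r₁) = 44810 m/s; transfer-perihelion v_p = √[μ(2/r₁ − 1/a_t)] = 60830 m/s.
Δv₁ = v_p − v_c1 = 16020 m/s.
At r₂: circular v_c2 = √(μ/r₂) = 13090 m/s; transfer-aphelion v_a = √[μ(2/r₂ − 1/a_t)] = 5194 m/s.
Δv₂ = v_c2 − v_a = 7900 m/s.
Total Δv = Δv₁ + Δv₂ = 23920 m/s = 23.92 km/s.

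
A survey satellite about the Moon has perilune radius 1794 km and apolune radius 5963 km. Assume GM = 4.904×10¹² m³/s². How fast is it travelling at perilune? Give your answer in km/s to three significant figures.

v ≈ 2.05 km/s

Semi-major axis a = (r_p + r_a)/2 = 3878.5 km = 3.878×10⁶ m.
Vis-viva: v² = μ(2/r − 1/a) = 4.904×10¹² × (1.115×10⁻⁶ − 2.578×10⁻⁷) = 4.203×10⁶ m²/s².
v = 2050 m/s = 2.050 km/s.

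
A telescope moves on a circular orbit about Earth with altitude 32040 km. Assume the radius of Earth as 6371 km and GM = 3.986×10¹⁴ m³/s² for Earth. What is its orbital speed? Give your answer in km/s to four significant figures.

v ≈ 3.221 km/s

r = 6371 + 32040 = 38411 km = 3.8411×10⁷ m.
For a circular orbit v = √(μ/r) = √(3.986×10¹⁴ / 3.841×10⁷) = √(1.038×10⁷) = 3221 m/s.
That is 3.221 km/s.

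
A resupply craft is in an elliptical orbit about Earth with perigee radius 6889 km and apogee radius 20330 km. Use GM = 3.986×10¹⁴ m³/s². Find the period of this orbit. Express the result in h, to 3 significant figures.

Semi-major axis a = (r_p + r_a)/2 = (6889.0 + 20330)/2 = 13610 km = 1.361×10⁷ m.
By Kepler's third law T = 2π√(a³/μ) = 2π × 2.515×10³ = 1.580×10⁴ s.
= 4.389 h.

T ≈ 4.39 h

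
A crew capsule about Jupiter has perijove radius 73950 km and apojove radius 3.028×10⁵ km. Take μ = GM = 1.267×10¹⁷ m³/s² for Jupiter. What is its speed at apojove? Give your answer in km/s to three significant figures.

Semi-major axis a = (r_p + r_a)/2 = 1.8838×10⁵ km = 1.884×10⁸ m.
Vis-viva: v² = μ(2/r − 1/a) = 1.267×10¹⁷ × (6.605×10⁻⁹ − 5.309×10⁻⁹) = 1.643×10⁸ m²/s².
v = 12820 m/s = 12.82 km/s.

v ≈ 12.8 km/s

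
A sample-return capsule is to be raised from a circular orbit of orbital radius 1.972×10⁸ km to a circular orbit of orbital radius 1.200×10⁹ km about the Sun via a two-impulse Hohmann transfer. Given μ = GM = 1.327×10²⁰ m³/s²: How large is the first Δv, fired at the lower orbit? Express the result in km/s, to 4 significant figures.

Δv ≈ 8.058 km/s

r₁ = 1.972×10⁸ km = 1.972×10¹¹ m.
r₂ = 1.200×10⁹ km = 1.200×10¹² m.
Transfer ellipse a_t = (r₁ + r₂)/2 = 6.986×10¹¹ m.
At r₁: circular v_c1 = √(μ/r₁) = 25940 m/s; transfer-perihelion v_p = √[μ(2/r₁ − 1/a_t)] = 34000 m/s.
Δv₁ = v_p − v_c1 = 8058 m/s.
= 8.058 km/s.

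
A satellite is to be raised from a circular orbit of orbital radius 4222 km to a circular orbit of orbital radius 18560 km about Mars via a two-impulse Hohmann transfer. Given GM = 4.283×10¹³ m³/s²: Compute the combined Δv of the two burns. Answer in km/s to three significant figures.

Δv_total ≈ 1.47 km/s

r₁ = 4222 km = 4.222×10⁶ m.
r₂ = 18560 km = 1.856×10⁷ m.
Transfer ellipse a_t = (r₁ + r₂)/2 = 1.139×10⁷ m.
At r₁: circular v_c1 = √(μ/r₁) = 3185 m/s; transfer-periapsis v_p = √[μ(2/r₁ − 1/a_t)] = 4066 m/s.
Δv₁ = v_p − v_c1 = 880.5 m/s.
At r₂: circular v_c2 = √(μ/r₂) = 1519 m/s; transfer-apoapsis v_a = √[μ(2/r₂ − 1/a_t)] = 924.8 m/s.
Δv₂ = v_c2 − v_a = 594.3 m/s.
Total Δv = Δv₁ + Δv₂ = 1475 m/s = 1.475 km/s.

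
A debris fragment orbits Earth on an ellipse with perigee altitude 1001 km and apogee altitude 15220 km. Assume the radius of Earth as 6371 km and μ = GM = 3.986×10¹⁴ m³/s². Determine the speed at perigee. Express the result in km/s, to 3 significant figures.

r_p = 6371 + 1001 = 7372.0 km = 7.3720×10⁶ m.
r_a = 6371 + 15220 = 21591 km = 2.1591×10⁷ m.
Semi-major axis a = (r_p + r_a)/2 = 14482 km = 1.448×10⁷ m.
Vis-viva: v² = μ(2/r − 1/a) = 3.986×10¹⁴ × (2.713×10⁻⁷ − 6.905×10⁻⁸) = 8.061×10⁷ m²/s².
v = 8979 m/s = 8.979 km/s.

v ≈ 8.98 km/s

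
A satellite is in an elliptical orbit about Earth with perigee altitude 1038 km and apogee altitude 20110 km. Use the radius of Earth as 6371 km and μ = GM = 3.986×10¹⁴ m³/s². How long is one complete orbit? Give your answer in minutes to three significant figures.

r_p = 6371 + 1038 = 7409.0 km = 7.4090×10⁶ m.
r_a = 6371 + 20110 = 26481 km = 2.6481×10⁷ m.
Semi-major axis a = (r_p + r_a)/2 = (7409.0 + 26481)/2 = 16945 km = 1.694×10⁷ m.
By Kepler's third law T = 2π√(a³/μ) = 2π × 3.494×10³ = 2.195×10⁴ s.
= 365.9 minutes.

T ≈ 366 minutes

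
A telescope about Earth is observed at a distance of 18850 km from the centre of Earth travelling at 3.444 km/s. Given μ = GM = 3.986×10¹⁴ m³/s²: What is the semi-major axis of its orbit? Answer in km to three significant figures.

a ≈ 13100 km

r = 1.885×10⁷ m.
Vis-viva rearranged: 1/a = 2/r − v²/μ = 1.061×10⁻⁷ − 2.976×10⁻⁸ = 7.634×10⁻⁸ m⁻¹.
a = 1.310×10⁷ m = 13099 km.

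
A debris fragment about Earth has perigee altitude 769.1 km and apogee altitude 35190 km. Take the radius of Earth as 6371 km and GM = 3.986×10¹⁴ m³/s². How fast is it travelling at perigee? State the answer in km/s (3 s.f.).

v ≈ 9.76 km/s

r_p = 6371 + 769.1 = 7140.1 km = 7.1401×10⁶ m.
r_a = 6371 + 35190 = 41561 km = 4.1561×10⁷ m.
Semi-major axis a = (r_p + r_a)/2 = 24351 km = 2.435×10⁷ m.
Vis-viva: v² = μ(2/r − 1/a) = 3.986×10¹⁴ × (2.801×10⁻⁷ − 4.107×10⁻⁸) = 9.528×10⁷ m²/s².
v = 9761 m/s = 9.761 km/s.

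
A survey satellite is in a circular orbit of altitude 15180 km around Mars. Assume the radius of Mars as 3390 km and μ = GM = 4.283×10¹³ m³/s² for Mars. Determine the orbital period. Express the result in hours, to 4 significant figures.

r = 3390 + 15180 = 18570 km = 1.8570×10⁷ m.
Kepler's third law: T = 2π√(r³/μ) = 2π√((1.857×10⁷)³ / 4.283×10¹³).
r³/μ = 1.495×10⁸ s², so T = 2π × 1.223×10⁴ = 7.683×10⁴ s.
Converting: 7.683×10⁴ s ÷ 3600 = 21.34 hours.

T ≈ 21.34 hours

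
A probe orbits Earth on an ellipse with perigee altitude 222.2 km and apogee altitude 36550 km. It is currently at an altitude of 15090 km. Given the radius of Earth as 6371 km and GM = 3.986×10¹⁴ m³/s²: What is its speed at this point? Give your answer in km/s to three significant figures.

r_p = 6371 + 222.2 = 6593.2 km = 6.5932×10⁶ m.
r_a = 6371 + 36550 = 42921 km = 4.2921×10⁷ m.
r = 6371 + 15090 = 21461 km = 2.146×10⁷ m.
Semi-major axis a = (r_p + r_a)/2 = 24757 km = 2.476×10⁷ m.
Vis-viva: v² = μ(2/r − 1/a) = 3.986×10¹⁴ × (9.319×10⁻⁸ − 4.039×10⁻⁸) = 2.105×10⁷ m²/s².
v = 4588 m/s = 4.588 km/s.

v ≈ 4.59 km/s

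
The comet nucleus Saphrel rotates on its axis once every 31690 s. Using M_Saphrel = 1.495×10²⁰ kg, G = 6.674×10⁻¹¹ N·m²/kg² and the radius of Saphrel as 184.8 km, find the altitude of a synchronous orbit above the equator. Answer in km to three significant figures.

h_sync ≈ 448 km

μ = GM = 6.674×10⁻¹¹ × 1.495×10²⁰ = 9.978×10⁹ m³/s².
A synchronous orbit has period T, so by Kepler's third law a = (μT²/4π²)^(1/3).
μT²/4π² = 9.978×10⁹ × (3.169×10⁴)² / 39.48 = 2.538×10¹⁷ m³.
a = 6.331×10⁵ m = 633.15 km.
Altitude h = a − R = 633.15 − 184.8 = 448.35 km.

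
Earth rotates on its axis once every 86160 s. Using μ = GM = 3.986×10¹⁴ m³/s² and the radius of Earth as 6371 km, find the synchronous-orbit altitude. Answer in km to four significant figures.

h_sync ≈ 35790 km

A synchronous orbit has period T, so by Kepler's third law a = (μT²/4π²)^(1/3).
μT²/4π² = 3.986×10¹⁴ × (8.616×10⁴)² / 39.48 = 7.495×10²² m³.
a = 4.216×10⁷ m = 42163 km.
Altitude h = a − R = 42163 − 6371 = 35792 km.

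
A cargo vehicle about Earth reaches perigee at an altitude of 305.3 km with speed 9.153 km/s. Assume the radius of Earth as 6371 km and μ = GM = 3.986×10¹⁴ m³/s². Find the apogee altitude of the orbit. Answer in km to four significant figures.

r_p = 6371 + 305.3 = 6676.3 km = 6.676×10⁶ m.
Specific energy ε = v²/2 − μ/r = -1.782×10⁷ J/kg, so a = −μ/(2ε) = 1.119×10⁷ m.
The apsides satisfy r_p + r_a = 2a, so the apogee radius is 2a − r_p = 1.570×10⁷ m = 15698 km.
Apogee altitude = 15698 − 6371 = 9327.1 km.

apogee altitude ≈ 9327 km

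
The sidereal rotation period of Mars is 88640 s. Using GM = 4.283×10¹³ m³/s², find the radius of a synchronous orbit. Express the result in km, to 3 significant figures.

r_sync ≈ 20400 km

A synchronous orbit has period T, so by Kepler's third law a = (μT²/4π²)^(1/3).
μT²/4π² = 4.283×10¹³ × (8.864×10⁴)² / 39.48 = 8.524×10²¹ m³.
a = 2.043×10⁷ m = 20428 km.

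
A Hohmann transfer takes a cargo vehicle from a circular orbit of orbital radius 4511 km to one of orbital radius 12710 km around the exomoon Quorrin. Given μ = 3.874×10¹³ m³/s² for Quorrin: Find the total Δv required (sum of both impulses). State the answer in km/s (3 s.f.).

r₁ = 4511 km = 4.511×10⁶ m.
r₂ = 12710 km = 1.271×10⁷ m.
Transfer ellipse a_t = (r₁ + r₂)/2 = 8.610×10⁶ m.
At r₁: circular v_c1 = √(μ/r₁) = 2931 m/s; transfer-periapsis v_p = √[μ(2/r₁ − 1/a_t)] = 3560 m/s.
Δv₁ = v_p − v_c1 = 629.9 m/s.
At r₂: circular v_c2 = √(μ/r₂) = 1746 m/s; transfer-apoapsis v_a = √[μ(2/r₂ − 1/a_t)] = 1264 m/s.
Δv₂ = v_c2 − v_a = 482.2 m/s.
Total Δv = Δv₁ + Δv₂ = 1112 m/s = 1.112 km/s.

Δv_total ≈ 1.11 km/s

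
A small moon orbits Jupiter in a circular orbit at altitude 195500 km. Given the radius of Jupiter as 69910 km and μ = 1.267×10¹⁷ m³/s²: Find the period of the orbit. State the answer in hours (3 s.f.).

r = 69910 + 195500 = 265410 km = 2.6541×10⁸ m.
Kepler's third law: T = 2π√(r³/μ) = 2π√((2.654×10⁸)³ / 1.267×10¹⁷).
r³/μ = 1.476×10⁸ s², so T = 2π × 1.215×10⁴ = 7.633×10⁴ s.
Converting: 7.633×10⁴ s ÷ 3600 = 21.20 hours.

T ≈ 21.2 hours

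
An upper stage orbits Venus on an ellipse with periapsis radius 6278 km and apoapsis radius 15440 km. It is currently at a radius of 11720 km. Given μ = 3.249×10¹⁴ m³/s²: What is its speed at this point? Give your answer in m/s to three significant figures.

v ≈ 5050 m/s

Semi-major axis a = (r_p + r_a)/2 = 10859 km = 1.086×10⁷ m.
Vis-viva: v² = μ(2/r − 1/a) = 3.249×10¹⁴ × (1.706×10⁻⁷ − 9.209×10⁻⁸) = 2.552×10⁷ m²/s².
v = 5052 m/s.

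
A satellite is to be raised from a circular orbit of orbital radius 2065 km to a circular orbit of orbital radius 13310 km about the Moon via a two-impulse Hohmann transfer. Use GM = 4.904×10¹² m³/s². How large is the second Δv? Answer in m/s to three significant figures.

Δv ≈ 292 m/s

r₁ = 2065 km = 2.065×10⁶ m.
r₂ = 13310 km = 1.331×10⁷ m.
Transfer ellipse a_t = (r₁ + r₂)/2 = 7.688×10⁶ m.
At r₁: circular v_c1 = √(μ/r₁) = 1541 m/s; transfer-perilune v_p = √[μ(2/r₁ − 1/a_t)] = 2028 m/s.
At r₂: circular v_c2 = √(μ/r₂) = 607.0 m/s; transfer-apolune v_a = √[μ(2/r₂ − 1/a_t)] = 314.6 m/s.
Δv₂ = v_c2 − v_a = 292.4 m/s.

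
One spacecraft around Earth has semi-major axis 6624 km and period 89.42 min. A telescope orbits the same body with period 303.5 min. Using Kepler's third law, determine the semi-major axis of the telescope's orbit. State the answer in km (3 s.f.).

a₂ ≈ 15000 km

Kepler's third law: a³ ∝ T², so a₂ = a₁ (T₂/T₁)^(2/3).
T₂/T₁ = 3.394, (T₂/T₁)^(2/3) = 2.258.
a₂ = 6624 × 2.258 = 14960 km.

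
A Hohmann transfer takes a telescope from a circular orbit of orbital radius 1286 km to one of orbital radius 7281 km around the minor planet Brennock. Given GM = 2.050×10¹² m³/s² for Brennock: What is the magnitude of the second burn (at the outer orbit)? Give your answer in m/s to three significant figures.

r₁ = 1286 km = 1.286×10⁶ m.
r₂ = 7281 km = 7.281×10⁶ m.
Transfer ellipse a_t = (r₁ + r₂)/2 = 4.284×10⁶ m.
At r₁: circular v_c1 = √(μ/r₁) = 1263 m/s; transfer-periapsis v_p = √[μ(2/r₁ − 1/a_t)] = 1646 m/s.
At r₂: circular v_c2 = √(μ/r₂) = 530.6 m/s; transfer-apoapsis v_a = √[μ(2/r₂ − 1/a_t)] = 290.7 m/s.
Δv₂ = v_c2 − v_a = 239.9 m/s.

Δv ≈ 240 m/s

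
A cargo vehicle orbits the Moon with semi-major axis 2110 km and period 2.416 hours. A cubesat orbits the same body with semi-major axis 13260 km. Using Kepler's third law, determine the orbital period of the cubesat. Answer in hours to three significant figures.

T₂ ≈ 38.1 hours

Kepler's third law: T² ∝ a³, so T₂ = T₁ (a₂/a₁)^(3/2).
a₂/a₁ = 6.284, (a₂/a₁)^(3/2) = 15.75.
T₂ = 2.416 × 15.75 = 38.06 hours.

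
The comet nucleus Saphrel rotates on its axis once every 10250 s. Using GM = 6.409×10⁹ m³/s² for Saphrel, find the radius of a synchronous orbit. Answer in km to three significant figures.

A synchronous orbit has period T, so by Kepler's third law a = (μT²/4π²)^(1/3).
μT²/4π² = 6.409×10⁹ × (1.025×10⁴)² / 39.48 = 1.706×10¹⁶ m³.
a = 2.574×10⁵ m = 257.41 km.

r_sync ≈ 257 km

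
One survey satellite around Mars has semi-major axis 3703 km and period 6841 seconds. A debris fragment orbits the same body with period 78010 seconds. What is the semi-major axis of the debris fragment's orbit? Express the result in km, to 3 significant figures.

Kepler's third law: a³ ∝ T², so a₂ = a₁ (T₂/T₁)^(2/3).
T₂/T₁ = 11.40, (T₂/T₁)^(2/3) = 5.066.
a₂ = 3703 × 5.066 = 18760 km.

a₂ ≈ 18800 km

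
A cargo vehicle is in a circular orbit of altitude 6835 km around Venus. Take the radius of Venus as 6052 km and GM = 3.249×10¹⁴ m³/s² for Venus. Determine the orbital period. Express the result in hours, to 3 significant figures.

r = 6052 + 6835 = 12887 km = 1.2887×10⁷ m.
Kepler's third law: T = 2π√(r³/μ) = 2π√((1.289×10⁷)³ / 3.249×10¹⁴).
r³/μ = 6.587×10⁶ s², so T = 2π × 2.567×10³ = 1.613×10⁴ s.
Converting: 1.613×10⁴ s ÷ 3600 = 4.480 hours.

T ≈ 4.48 hours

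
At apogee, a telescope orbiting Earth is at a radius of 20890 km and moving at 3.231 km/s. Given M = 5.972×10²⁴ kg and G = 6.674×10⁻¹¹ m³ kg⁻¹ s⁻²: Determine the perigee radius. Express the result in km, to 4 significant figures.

perigee radius ≈ 7867 km

μ = GM = 6.674×10⁻¹¹ × 5.972×10²⁴ = 3.986×10¹⁴ m³/s².
r_a = 2.089×10⁷ m.
Specific energy ε = v²/2 − μ/r = -1.386×10⁷ J/kg, so a = −μ/(2ε) = 1.438×10⁷ m.
The apsides satisfy r_p + r_a = 2a, so the perigee radius is 2a − r_a = 7.867×10⁶ m = 7867.3 km.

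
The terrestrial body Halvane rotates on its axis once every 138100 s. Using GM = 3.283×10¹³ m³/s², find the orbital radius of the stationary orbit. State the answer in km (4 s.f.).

r_sync ≈ 25120 km

A synchronous orbit has period T, so by Kepler's third law a = (μT²/4π²)^(1/3).
μT²/4π² = 3.283×10¹³ × (1.381×10⁵)² / 39.48 = 1.586×10²² m³.
a = 2.512×10⁷ m = 25125 km.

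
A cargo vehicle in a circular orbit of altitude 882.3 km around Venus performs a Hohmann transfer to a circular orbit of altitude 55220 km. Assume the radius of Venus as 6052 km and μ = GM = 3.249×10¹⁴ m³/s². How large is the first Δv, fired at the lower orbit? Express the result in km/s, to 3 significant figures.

r₁ = 6052 + 882.3 = 6934.3 km = 6.9343×10⁶ m.
r₂ = 6052 + 55220 = 61272 km = 6.1272×10⁷ m.
Transfer ellipse a_t = (r₁ + r₂)/2 = 3.410×10⁷ m.
At r₁: circular v_c1 = √(μ/r₁) = 6845 m/s; transfer-periapsis v_p = √[μ(2/r₁ − 1/a_t)] = 9175 m/s.
Δv₁ = v_p − v_c1 = 2330 m/s.
= 2.330 km/s.

Δv ≈ 2.33 km/s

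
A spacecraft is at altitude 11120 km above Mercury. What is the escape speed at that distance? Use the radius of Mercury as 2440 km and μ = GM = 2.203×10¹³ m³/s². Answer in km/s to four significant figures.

r = 2440 + 11120 = 13560 km = 1.3560×10⁷ m.
Escape speed v_esc = √(2μ/r) = √(2 × 2.203×10¹³ / 1.356×10⁷) = √(3.249×10⁶) = 1803 m/s.
= 1.803 km/s.

v_esc ≈ 1.803 km/s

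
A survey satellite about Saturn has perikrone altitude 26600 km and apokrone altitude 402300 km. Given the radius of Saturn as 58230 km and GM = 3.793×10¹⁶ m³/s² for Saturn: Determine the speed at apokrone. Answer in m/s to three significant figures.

v ≈ 5060 m/s

r_p = 58230 + 26600 = 84830 km = 8.4830×10⁷ m.
r_a = 58230 + 402300 = 460530 km = 4.6053×10⁸ m.
Semi-major axis a = (r_p + r_a)/2 = 2.7268×10⁵ km = 2.727×10⁸ m.
Vis-viva: v² = μ(2/r − 1/a) = 3.793×10¹⁶ × (4.343×10⁻⁹ − 3.667×10⁻⁹) = 2.562×10⁷ m²/s².
v = 5062 m/s.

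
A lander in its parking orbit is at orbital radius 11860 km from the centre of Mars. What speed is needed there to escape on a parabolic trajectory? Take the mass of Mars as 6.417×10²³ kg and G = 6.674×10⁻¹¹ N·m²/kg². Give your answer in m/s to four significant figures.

v_esc ≈ 2687 m/s

μ = GM = 6.674×10⁻¹¹ × 6.417×10²³ = 4.283×10¹³ m³/s².
r = 11860 km = 1.186×10⁷ m.
Escape speed v_esc = √(2μ/r) = √(2 × 4.283×10¹³ / 1.186×10⁷) = √(7.222×10⁶) = 2687 m/s.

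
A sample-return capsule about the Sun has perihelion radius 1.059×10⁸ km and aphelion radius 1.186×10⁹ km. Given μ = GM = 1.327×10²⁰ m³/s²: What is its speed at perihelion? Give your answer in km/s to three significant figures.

v ≈ 48.0 km/s

Semi-major axis a = (r_p + r_a)/2 = 6.4595×10⁸ km = 6.460×10¹¹ m.
Vis-viva: v² = μ(2/r − 1/a) = 1.327×10²⁰ × (1.889×10⁻¹¹ − 1.548×10⁻¹²) = 2.301×10⁹ m²/s².
v = 47970 m/s = 47.97 km/s.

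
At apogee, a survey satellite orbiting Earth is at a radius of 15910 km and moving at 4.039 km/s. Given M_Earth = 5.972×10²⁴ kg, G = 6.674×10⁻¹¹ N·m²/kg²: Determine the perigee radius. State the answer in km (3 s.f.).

perigee radius ≈ 7680 km

μ = GM = 6.674×10⁻¹¹ × 5.972×10²⁴ = 3.986×10¹⁴ m³/s².
r_a = 1.591×10⁷ m.
Specific energy ε = v²/2 − μ/r = -1.689×10⁷ J/kg, so a = −μ/(2ε) = 1.180×10⁷ m.
The apsides satisfy r_p + r_a = 2a, so the perigee radius is 2a − r_a = 7.681×10⁶ m = 7681.3 km.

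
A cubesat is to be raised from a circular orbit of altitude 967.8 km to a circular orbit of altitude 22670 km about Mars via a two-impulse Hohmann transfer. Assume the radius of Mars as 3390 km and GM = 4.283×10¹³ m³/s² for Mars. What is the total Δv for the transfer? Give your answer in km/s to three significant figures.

Δv_total ≈ 1.56 km/s

r₁ = 3390 + 967.8 = 4357.8 km = 4.3578×10⁶ m.
r₂ = 3390 + 22670 = 26060 km = 2.6060×10⁷ m.
Transfer ellipse a_t = (r₁ + r₂)/2 = 1.521×10⁷ m.
At r₁: circular v_c1 = √(μ/r₁) = 3135 m/s; transfer-periapsis v_p = √[μ(2/r₁ − 1/a_t)] = 4104 m/s.
Δv₁ = v_p − v_c1 = 968.7 m/s.
At r₂: circular v_c2 = √(μ/r₂) = 1282 m/s; transfer-apoapsis v_a = √[μ(2/r₂ − 1/a_t)] = 686.2 m/s.
Δv₂ = v_c2 − v_a = 595.8 m/s.
Total Δv = Δv₁ + Δv₂ = 1564 m/s = 1.564 km/s.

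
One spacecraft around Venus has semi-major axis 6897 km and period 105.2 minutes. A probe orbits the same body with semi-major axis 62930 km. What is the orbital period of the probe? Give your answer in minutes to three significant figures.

Kepler's third law: T² ∝ a³, so T₂ = T₁ (a₂/a₁)^(3/2).
a₂/a₁ = 9.124, (a₂/a₁)^(3/2) = 27.56.
T₂ = 105.2 × 27.56 = 2899 minutes.

T₂ ≈ 2900 minutes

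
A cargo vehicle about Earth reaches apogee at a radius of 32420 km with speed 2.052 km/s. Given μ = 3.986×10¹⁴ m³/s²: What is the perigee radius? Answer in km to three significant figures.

perigee radius ≈ 6700 km

r_a = 3.242×10⁷ m.
Specific energy ε = v²/2 − μ/r = -1.019×10⁷ J/kg, so a = −μ/(2ε) = 1.956×10⁷ m.
The apsides satisfy r_p + r_a = 2a, so the perigee radius is 2a − r_a = 6.699×10⁶ m = 6698.6 km.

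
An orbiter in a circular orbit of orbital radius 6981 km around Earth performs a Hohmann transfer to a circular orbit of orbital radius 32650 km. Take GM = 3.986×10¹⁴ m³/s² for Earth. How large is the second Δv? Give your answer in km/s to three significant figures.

r₁ = 6981 km = 6.981×10⁶ m.
r₂ = 32650 km = 3.265×10⁷ m.
Transfer ellipse a_t = (r₁ + r₂)/2 = 1.982×10⁷ m.
At r₁: circular v_c1 = √(μ/r₁) = 7556 m/s; transfer-perigee v_p = √[μ(2/r₁ − 1/a_t)] = 9699 m/s.
At r₂: circular v_c2 = √(μ/r₂) = 3494 m/s; transfer-apogee v_a = √[μ(2/r₂ − 1/a_t)] = 2074 m/s.
Δv₂ = v_c2 − v_a = 1420 m/s.
= 1.420 km/s.

Δv ≈ 1.42 km/s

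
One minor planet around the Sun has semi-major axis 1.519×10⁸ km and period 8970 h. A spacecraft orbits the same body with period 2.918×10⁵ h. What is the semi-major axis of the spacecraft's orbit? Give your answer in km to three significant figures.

Kepler's third law: a³ ∝ T², so a₂ = a₁ (T₂/T₁)^(2/3).
T₂/T₁ = 32.53, (T₂/T₁)^(2/3) = 10.19.
a₂ = 1.519×10⁸ × 10.19 = 1.548×10⁹ km.

a₂ ≈ 1.55×10⁹ km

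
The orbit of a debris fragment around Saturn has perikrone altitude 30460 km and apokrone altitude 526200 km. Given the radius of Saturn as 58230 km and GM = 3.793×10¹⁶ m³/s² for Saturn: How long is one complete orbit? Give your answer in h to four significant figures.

T ≈ 55.33 h

r_p = 58230 + 30460 = 88690 km = 8.8690×10⁷ m.
r_a = 58230 + 526200 = 584430 km = 5.8443×10⁸ m.
Semi-major axis a = (r_p + r_a)/2 = (88690 + 5.8443×10⁵)/2 = 3.3656×10⁵ km = 3.366×10⁸ m.
By Kepler's third law T = 2π√(a³/μ) = 2π × 3.170×10⁴ = 1.992×10⁵ s.
= 55.33 h.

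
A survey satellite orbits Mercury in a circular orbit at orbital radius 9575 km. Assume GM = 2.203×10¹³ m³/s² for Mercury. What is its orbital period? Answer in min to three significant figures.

r = 9575 km = 9.575×10⁶ m.
Kepler's third law: T = 2π√(r³/μ) = 2π√((9.575×10⁶)³ / 2.203×10¹³).
r³/μ = 3.985×10⁷ s², so T = 2π × 6.312×10³ = 3.966×10⁴ s.
Converting: 3.966×10⁴ s ÷ 60.00 = 661.0 min.

T ≈ 661 min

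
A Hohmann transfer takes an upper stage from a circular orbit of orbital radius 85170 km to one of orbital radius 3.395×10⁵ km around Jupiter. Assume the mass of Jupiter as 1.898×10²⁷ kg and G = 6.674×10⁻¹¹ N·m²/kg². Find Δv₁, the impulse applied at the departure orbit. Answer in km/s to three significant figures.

Δv ≈ 10.2 km/s

μ = GM = 6.674×10⁻¹¹ × 1.898×10²⁷ = 1.267×10¹⁷ m³/s².
r₁ = 85170 km = 8.517×10⁷ m.
r₂ = 3.395×10⁵ km = 3.395×10⁸ m.
Transfer ellipse a_t = (r₁ + r₂)/2 = 2.123×10⁸ m.
At r₁: circular v_c1 = √(μ/r₁) = 38570 m/s; transfer-perijove v_p = √[μ(2/r₁ − 1/a_t)] = 48760 m/s.
Δv₁ = v_p − v_c1 = 10200 m/s.
= 10.20 km/s.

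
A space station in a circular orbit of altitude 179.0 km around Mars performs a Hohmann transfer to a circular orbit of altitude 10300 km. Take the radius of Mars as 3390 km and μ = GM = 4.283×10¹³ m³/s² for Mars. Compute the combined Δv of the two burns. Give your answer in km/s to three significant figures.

r₁ = 3390 + 179.0 = 3569.0 km = 3.5690×10⁶ m.
r₂ = 3390 + 10300 = 13690 km = 1.3690×10⁷ m.
Transfer ellipse a_t = (r₁ + r₂)/2 = 8.630×10⁶ m.
At r₁: circular v_c1 = √(μ/r₁) = 3464 m/s; transfer-periapsis v_p = √[μ(2/r₁ − 1/a_t)] = 4363 m/s.
Δv₁ = v_p − v_c1 = 899.1 m/s.
At r₂: circular v_c2 = √(μ/r₂) = 1769 m/s; transfer-apoapsis v_a = √[μ(2/r₂ − 1/a_t)] = 1138 m/s.
Δv₂ = v_c2 − v_a = 631.3 m/s.
Total Δv = Δv₁ + Δv₂ = 1530 m/s = 1.530 km/s.

Δv_total ≈ 1.53 km/s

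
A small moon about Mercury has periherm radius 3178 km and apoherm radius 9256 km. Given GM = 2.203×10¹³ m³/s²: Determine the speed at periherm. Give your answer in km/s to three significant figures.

Semi-major axis a = (r_p + r_a)/2 = 6217.0 km = 6.217×10⁶ m.
Vis-viva: v² = μ(2/r − 1/a) = 2.203×10¹³ × (6.293×10⁻⁷ − 1.608×10⁻⁷) = 1.032×10⁷ m²/s².
v = 3213 m/s = 3.213 km/s.

v ≈ 3.21 km/s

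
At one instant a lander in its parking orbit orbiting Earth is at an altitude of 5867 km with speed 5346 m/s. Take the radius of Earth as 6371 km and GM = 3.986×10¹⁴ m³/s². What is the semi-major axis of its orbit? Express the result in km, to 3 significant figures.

a ≈ 10900 km

r = 6371 + 5867 = 12238 km = 1.224×10⁷ m.
Vis-viva rearranged: 1/a = 2/r − v²/μ = 1.634×10⁻⁷ − 7.170×10⁻⁸ = 9.173×10⁻⁸ m⁻¹.
a = 1.090×10⁷ m = 10902 km.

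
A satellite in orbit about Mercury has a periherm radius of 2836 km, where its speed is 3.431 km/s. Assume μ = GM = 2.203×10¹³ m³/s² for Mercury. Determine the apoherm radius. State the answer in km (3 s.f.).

apoherm radius ≈ 8870 km

r_p = 2.836×10⁶ m.
Specific energy ε = v²/2 − μ/r = -1.882×10⁶ J/kg, so a = −μ/(2ε) = 5.852×10⁶ m.
The apsides satisfy r_p + r_a = 2a, so the apoherm radius is 2a − r_p = 8.869×10⁶ m = 8869.0 km.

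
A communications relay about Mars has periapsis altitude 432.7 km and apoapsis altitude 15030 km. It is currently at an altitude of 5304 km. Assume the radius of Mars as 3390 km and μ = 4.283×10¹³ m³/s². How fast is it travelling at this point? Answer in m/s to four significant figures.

v ≈ 2450 m/s

r_p = 3390 + 432.7 = 3822.7 km = 3.8227×10⁶ m.
r_a = 3390 + 15030 = 18420 km = 1.8420×10⁷ m.
r = 3390 + 5304 = 8694.0 km = 8.694×10⁶ m.
Semi-major axis a = (r_p + r_a)/2 = 11121 km = 1.112×10⁷ m.
Vis-viva: v² = μ(2/r − 1/a) = 4.283×10¹³ × (2.300×10⁻⁷ − 8.992×10⁻⁸) = 6.002×10⁶ m²/s².
v = 2450 m/s.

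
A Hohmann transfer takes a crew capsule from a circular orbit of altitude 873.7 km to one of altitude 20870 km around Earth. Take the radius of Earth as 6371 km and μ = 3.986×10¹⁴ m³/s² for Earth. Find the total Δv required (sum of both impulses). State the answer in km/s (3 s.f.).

r₁ = 6371 + 873.7 = 7244.7 km = 7.2447×10⁶ m.
r₂ = 6371 + 20870 = 27241 km = 2.7241×10⁷ m.
Transfer ellipse a_t = (r₁ + r₂)/2 = 1.724×10⁷ m.
At r₁: circular v_c1 = √(μ/r₁) = 7418 m/s; transfer-perigee v_p = √[μ(2/r₁ − 1/a_t)] = 9323 m/s.
Δv₁ = v_p − v_c1 = 1906 m/s.
At r₂: circular v_c2 = √(μ/r₂) = 3825 m/s; transfer-apogee v_a = √[μ(2/r₂ − 1/a_t)] = 2479 m/s.
Δv₂ = v_c2 − v_a = 1346 m/s.
Total Δv = Δv₁ + Δv₂ = 3251 m/s = 3.251 km/s.

Δv_total ≈ 3.25 km/s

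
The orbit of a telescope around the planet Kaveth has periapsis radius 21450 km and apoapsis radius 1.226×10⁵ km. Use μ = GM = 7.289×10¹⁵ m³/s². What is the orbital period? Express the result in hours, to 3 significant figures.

Semi-major axis a = (r_p + r_a)/2 = (21450 + 1.2260×10⁵)/2 = 72025 km = 7.202×10⁷ m.
By Kepler's third law T = 2π√(a³/μ) = 2π × 7.160×10³ = 4.499×10⁴ s.
= 12.50 hours.

T ≈ 12.5 hours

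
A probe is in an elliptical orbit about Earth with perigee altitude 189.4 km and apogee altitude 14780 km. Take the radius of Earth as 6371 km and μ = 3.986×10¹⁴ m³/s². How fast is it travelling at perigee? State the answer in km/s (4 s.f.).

v ≈ 9.631 km/s

r_p = 6371 + 189.4 = 6560.4 km = 6.5604×10⁶ m.
r_a = 6371 + 14780 = 21151 km = 2.1151×10⁷ m.
Semi-major axis a = (r_p + r_a)/2 = 13856 km = 1.386×10⁷ m.
Vis-viva: v² = μ(2/r − 1/a) = 3.986×10¹⁴ × (3.049×10⁻⁷ − 7.217×10⁻⁸) = 9.275×10⁷ m²/s².
v = 9631 m/s = 9.631 km/s.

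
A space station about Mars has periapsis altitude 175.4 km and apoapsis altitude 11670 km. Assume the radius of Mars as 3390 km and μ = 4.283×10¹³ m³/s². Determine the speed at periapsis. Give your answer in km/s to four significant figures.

r_p = 3390 + 175.4 = 3565.4 km = 3.5654×10⁶ m.
r_a = 3390 + 11670 = 15060 km = 1.5060×10⁷ m.
Semi-major axis a = (r_p + r_a)/2 = 9312.7 km = 9.313×10⁶ m.
Vis-viva: v² = μ(2/r − 1/a) = 4.283×10¹³ × (5.609×10⁻⁷ − 1.074×10⁻⁷) = 1.943×10⁷ m²/s².
v = 4408 m/s = 4.408 km/s.

v ≈ 4.408 km/s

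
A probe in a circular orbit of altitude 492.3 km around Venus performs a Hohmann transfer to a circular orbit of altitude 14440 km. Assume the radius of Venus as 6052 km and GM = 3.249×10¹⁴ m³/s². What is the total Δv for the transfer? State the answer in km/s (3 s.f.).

Δv_total ≈ 2.84 km/s

r₁ = 6052 + 492.3 = 6544.3 km = 6.5443×10⁶ m.
r₂ = 6052 + 14440 = 20492 km = 2.0492×10⁷ m.
Transfer ellipse a_t = (r₁ + r₂)/2 = 1.352×10⁷ m.
At r₁: circular v_c1 = √(μ/r₁) = 7046 m/s; transfer-periapsis v_p = √[μ(2/r₁ − 1/a_t)] = 8675 m/s.
Δv₁ = v_p − v_c1 = 1629 m/s.
At r₂: circular v_c2 = √(μ/r₂) = 3982 m/s; transfer-apoapsis v_a = √[μ(2/r₂ − 1/a_t)] = 2770 m/s.
Δv₂ = v_c2 − v_a = 1211 m/s.
Total Δv = Δv₁ + Δv₂ = 2840 m/s = 2.840 km/s.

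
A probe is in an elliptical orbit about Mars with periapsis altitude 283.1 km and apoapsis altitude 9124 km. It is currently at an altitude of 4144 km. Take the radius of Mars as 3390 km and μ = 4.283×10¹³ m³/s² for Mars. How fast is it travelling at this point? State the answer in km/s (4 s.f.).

v ≈ 2.465 km/s

r_p = 3390 + 283.1 = 3673.1 km = 3.6731×10⁶ m.
r_a = 3390 + 9124 = 12514 km = 1.2514×10⁷ m.
r = 3390 + 4144 = 7534.0 km = 7.534×10⁶ m.
Semi-major axis a = (r_p + r_a)/2 = 8093.6 km = 8.094×10⁶ m.
Vis-viva: v² = μ(2/r − 1/a) = 4.283×10¹³ × (2.655×10⁻⁷ − 1.236×10⁻⁷) = 6.078×10⁶ m²/s².
v = 2465 m/s = 2.465 km/s.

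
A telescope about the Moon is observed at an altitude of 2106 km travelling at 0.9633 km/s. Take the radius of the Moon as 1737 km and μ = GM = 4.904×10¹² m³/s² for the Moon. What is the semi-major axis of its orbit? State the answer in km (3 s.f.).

a ≈ 3020 km

r = 1737 + 2106 = 3843.0 km = 3.843×10⁶ m.
Specific orbital energy ε = v²/2 − μ/r = (963.3)²/2 − 4.904×10¹²/3.843×10⁶ = -8.121×10⁵ J/kg.
Since ε = −μ/(2a), a = −μ/(2ε) = 3.019×10⁶ m = 3019.3 km.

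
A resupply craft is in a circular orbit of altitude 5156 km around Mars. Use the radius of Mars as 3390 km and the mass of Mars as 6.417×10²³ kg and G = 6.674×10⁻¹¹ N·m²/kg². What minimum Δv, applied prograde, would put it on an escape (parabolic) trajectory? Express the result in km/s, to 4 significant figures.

Δv ≈ 0.9273 km/s

μ = GM = 6.674×10⁻¹¹ × 6.417×10²³ = 4.283×10¹³ m³/s².
r = 3390 + 5156 = 8546.0 km = 8.5460×10⁶ m.
Circular speed v_c = √(μ/r) = 2239 m/s.
Escape speed v_esc = √(2μ/r) = √2 × v_c = 3166 m/s.
Δv = v_esc − v_c = 927.3 m/s = 0.9273 km/s.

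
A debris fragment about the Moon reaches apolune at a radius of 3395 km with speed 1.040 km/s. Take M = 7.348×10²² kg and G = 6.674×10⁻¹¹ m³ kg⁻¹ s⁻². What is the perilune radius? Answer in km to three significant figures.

perilune radius ≈ 2030 km

μ = GM = 6.674×10⁻¹¹ × 7.348×10²² = 4.904×10¹² m³/s².
r_a = 3.395×10⁶ m.
Specific energy ε = v²/2 − μ/r = -9.037×10⁵ J/kg, so a = −μ/(2ε) = 2.713×10⁶ m.
The apsides satisfy r_p + r_a = 2a, so the perilune radius is 2a − r_a = 2.032×10⁶ m = 2031.7 km.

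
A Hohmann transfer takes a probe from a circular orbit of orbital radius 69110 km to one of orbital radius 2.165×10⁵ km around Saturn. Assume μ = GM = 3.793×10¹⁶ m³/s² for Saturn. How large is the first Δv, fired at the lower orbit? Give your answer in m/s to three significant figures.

Δv ≈ 5420 m/s

r₁ = 69110 km = 6.911×10⁷ m.
r₂ = 2.165×10⁵ km = 2.165×10⁸ m.
Transfer ellipse a_t = (r₁ + r₂)/2 = 1.428×10⁸ m.
At r₁: circular v_c1 = √(μ/r₁) = 23430 m/s; transfer-perikrone v_p = √[μ(2/r₁ − 1/a_t)] = 28850 m/s.
Δv₁ = v_p − v_c1 = 5418 m/s.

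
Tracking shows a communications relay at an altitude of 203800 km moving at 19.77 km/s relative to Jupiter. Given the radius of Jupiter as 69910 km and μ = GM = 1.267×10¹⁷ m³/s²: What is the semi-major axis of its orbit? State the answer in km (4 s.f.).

a ≈ 2.368×10⁵ km

r = 69910 + 203800 = 2.7371×10⁵ km = 2.737×10⁸ m.
Specific orbital energy ε = v²/2 − μ/r = (19770)²/2 − 1.267×10¹⁷/2.737×10⁸ = -2.675×10⁸ J/kg.
Since ε = −μ/(2a), a = −μ/(2ε) = 2.368×10⁸ m = 2.3685×10⁵ km.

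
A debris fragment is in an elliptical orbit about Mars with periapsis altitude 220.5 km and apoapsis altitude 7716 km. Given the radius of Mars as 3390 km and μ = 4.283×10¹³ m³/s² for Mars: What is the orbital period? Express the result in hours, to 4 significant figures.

r_p = 3390 + 220.5 = 3610.5 km = 3.6105×10⁶ m.
r_a = 3390 + 7716 = 11106 km = 1.1106×10⁷ m.
Semi-major axis a = (r_p + r_a)/2 = (3610.5 + 11106)/2 = 7358.2 km = 7.358×10⁶ m.
By Kepler's third law T = 2π√(a³/μ) = 2π × 3.050×10³ = 1.916×10⁴ s.
= 5.323 hours.

T ≈ 5.323 hours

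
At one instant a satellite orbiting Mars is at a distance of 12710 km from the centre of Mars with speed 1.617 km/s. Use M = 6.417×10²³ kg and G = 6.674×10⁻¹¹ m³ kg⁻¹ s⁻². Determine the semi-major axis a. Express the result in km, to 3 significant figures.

a ≈ 10400 km

μ = GM = 6.674×10⁻¹¹ × 6.417×10²³ = 4.283×10¹³ m³/s².
r = 1.271×10⁷ m.
Specific orbital energy ε = v²/2 − μ/r = (1617)²/2 − 4.283×10¹³/1.271×10⁷ = -2.062×10⁶ J/kg.
Since ε = −μ/(2a), a = −μ/(2ε) = 1.038×10⁷ m = 10384 km.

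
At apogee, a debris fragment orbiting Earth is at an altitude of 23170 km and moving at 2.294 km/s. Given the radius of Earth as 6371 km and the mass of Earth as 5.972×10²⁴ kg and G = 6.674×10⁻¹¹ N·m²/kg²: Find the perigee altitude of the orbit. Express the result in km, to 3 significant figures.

μ = GM = 6.674×10⁻¹¹ × 5.972×10²⁴ = 3.986×10¹⁴ m³/s².
r_a = 6371 + 23170 = 29541 km = 2.954×10⁷ m.
Specific energy ε = v²/2 − μ/r = -1.086×10⁷ J/kg, so a = −μ/(2ε) = 1.835×10⁷ m.
The apsides satisfy r_p + r_a = 2a, so the perigee radius is 2a − r_a = 7.157×10⁶ m = 7156.7 km.
Perigee altitude = 7156.7 − 6371 = 785.74 km.

perigee altitude ≈ 786 km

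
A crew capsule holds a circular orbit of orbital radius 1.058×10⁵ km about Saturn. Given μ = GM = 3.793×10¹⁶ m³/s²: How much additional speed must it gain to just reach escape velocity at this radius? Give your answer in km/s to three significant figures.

r = 1.058×10⁵ km = 1.058×10⁸ m.
Circular speed v_c = √(μ/r) = 18930 m/s.
Escape speed v_esc = √(2μ/r) = √2 × v_c = 26780 m/s.
Δv = v_esc − v_c = 7843 m/s = 7.843 km/s.

Δv ≈ 7.84 km/s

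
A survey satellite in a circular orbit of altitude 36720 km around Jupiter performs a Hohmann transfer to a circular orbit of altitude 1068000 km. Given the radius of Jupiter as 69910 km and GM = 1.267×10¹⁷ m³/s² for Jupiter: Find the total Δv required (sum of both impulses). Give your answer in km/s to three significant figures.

Δv_total ≈ 18.3 km/s

r₁ = 69910 + 36720 = 106630 km = 1.0663×10⁸ m.
r₂ = 69910 + 1068000 = 1137900 km = 1.1379×10⁹ m.
Transfer ellipse a_t = (r₁ + r₂)/2 = 6.223×10⁸ m.
At r₁: circular v_c1 = √(μ/r₁) = 34470 m/s; transfer-perijove v_p = √[μ(2/r₁ − 1/a_t)] = 46610 m/s.
Δv₁ = v_p − v_c1 = 12140 m/s.
At r₂: circular v_c2 = √(μ/r₂) = 10550 m/s; transfer-apojove v_a = √[μ(2/r₂ − 1/a_t)] = 4368 m/s.
Δv₂ = v_c2 − v_a = 6184 m/s.
Total Δv = Δv₁ + Δv₂ = 18330 m/s = 18.33 km/s.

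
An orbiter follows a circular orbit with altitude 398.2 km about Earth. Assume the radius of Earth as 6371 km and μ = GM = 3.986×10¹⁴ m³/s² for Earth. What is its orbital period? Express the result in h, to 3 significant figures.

r = 6371 + 398.2 = 6769.2 km = 6.7692×10⁶ m.
Kepler's third law: T = 2π√(r³/μ) = 2π√((6.769×10⁶)³ / 3.986×10¹⁴).
r³/μ = 7.782×10⁵ s², so T = 2π × 8.821×10² = 5.543×10³ s.
Converting: 5.543×10³ s ÷ 3600 = 1.540 h.

T ≈ 1.54 h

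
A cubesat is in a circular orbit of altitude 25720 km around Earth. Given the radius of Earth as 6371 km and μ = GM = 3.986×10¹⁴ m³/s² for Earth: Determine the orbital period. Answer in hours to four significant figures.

r = 6371 + 25720 = 32091 km = 3.2091×10⁷ m.
Kepler's third law: T = 2π√(r³/μ) = 2π√((3.209×10⁷)³ / 3.986×10¹⁴).
r³/μ = 8.291×10⁷ s², so T = 2π × 9.106×10³ = 5.721×10⁴ s.
Converting: 5.721×10⁴ s ÷ 3600 = 15.89 hours.

T ≈ 15.89 hours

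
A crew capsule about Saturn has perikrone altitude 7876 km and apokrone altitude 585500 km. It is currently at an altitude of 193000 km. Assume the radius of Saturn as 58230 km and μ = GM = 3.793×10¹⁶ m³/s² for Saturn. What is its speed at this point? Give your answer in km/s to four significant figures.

r_p = 58230 + 7876 = 66106 km = 6.6106×10⁷ m.
r_a = 58230 + 585500 = 643730 km = 6.4373×10⁸ m.
r = 58230 + 193000 = 2.5123×10⁵ km = 2.512×10⁸ m.
Semi-major axis a = (r_p + r_a)/2 = 3.5492×10⁵ km = 3.549×10⁸ m.
Vis-viva: v² = μ(2/r − 1/a) = 3.793×10¹⁶ × (7.961×10⁻⁹ − 2.818×10⁻⁹) = 1.951×10⁸ m²/s².
v = 13970 m/s = 13.97 km/s.

v ≈ 13.97 km/s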